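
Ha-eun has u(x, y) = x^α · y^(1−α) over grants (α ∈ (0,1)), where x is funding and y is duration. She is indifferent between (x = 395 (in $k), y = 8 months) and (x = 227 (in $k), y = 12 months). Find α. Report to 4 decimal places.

α ≈ 0.4226

Set the two utilities equal: 395^α·8^(1−α) = 227^α·12^(1−α).
Rearrange to (395/227)^α = (12/8)^(1−α) and take logs: α·0.5539357 = (1−α)·0.4054651.
So α/(1−α) = (0.4054651)/(0.5539357) = 0.7319714, and α = 0.7319714/1.7319714 ≈ 0.4226.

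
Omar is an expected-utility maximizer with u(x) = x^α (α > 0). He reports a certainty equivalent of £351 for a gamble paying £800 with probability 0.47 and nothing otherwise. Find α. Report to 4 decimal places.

The lottery's expected utility is 0.47·u(800) + 0.53·u(0) = 0.47·800^α (since u(0) = 0 for α > 0).
Equating: 351^α = 0.47·800^α, i.e. 0.4387^α = 0.47.
Taking logs: α·ln(351/800) = ln(0.47), so α = -0.7550226 / -0.8238255 ≈ 0.9165.

α ≈ 0.9165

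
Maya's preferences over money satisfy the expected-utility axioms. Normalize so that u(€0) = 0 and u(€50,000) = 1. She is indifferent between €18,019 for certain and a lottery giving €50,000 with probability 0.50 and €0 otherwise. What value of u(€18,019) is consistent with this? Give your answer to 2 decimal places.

0.50

The indifference gives u(€18,019) = 0.50·u(€50,000) + 0.50·u(€0) = 0.50·1 + 0.50·0 = 0.50.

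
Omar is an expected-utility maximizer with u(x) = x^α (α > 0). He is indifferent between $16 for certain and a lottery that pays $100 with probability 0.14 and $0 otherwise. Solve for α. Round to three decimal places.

α ≈ 1.073

Since u(0) = 0, the lottery's EU is 0.14·100^α.
Indifference: 16^α = 0.14·100^α, so (16/100)^α = 0.14.
Take logs: α = ln 0.14 / ln(16/100) ≈ 1.07287.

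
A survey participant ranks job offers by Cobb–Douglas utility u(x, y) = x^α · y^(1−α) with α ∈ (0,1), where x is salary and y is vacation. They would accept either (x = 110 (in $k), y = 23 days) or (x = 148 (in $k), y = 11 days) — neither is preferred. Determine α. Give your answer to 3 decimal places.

Set the two utilities equal: 110^α·23^(1−α) = 148^α·11^(1−α).
Taking logs: α·ln 110 + (1−α)·ln 23 = α·ln 148 + (1−α)·ln 11, i.e. α·-0.296732 = (1−α)·-0.737599.
With A = -0.296732 and B = -0.737599: α·A = (1−α)·B, so α = B/(A+B) = -0.737599/-1.034331 ≈ 0.713.

α ≈ 0.713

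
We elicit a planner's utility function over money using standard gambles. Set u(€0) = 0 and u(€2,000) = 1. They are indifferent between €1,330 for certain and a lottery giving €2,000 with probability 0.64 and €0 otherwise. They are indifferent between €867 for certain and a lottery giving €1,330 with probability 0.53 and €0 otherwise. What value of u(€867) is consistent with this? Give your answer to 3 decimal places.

0.339

The first gamble pins u(€1,330): it must equal 0.64·1 + 0.36·0 = 0.64.
The second indifference gives u(€867) = 0.53·u(€1,330) + 0.47·u(€0) = 0.53·0.64 + 0.47·0.00 = 0.3392.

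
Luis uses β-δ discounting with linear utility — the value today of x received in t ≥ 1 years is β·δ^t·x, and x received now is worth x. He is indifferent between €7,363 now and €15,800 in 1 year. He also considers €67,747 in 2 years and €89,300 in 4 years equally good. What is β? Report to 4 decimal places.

The second indifference involves only future payoffs, so β cancels: β·δ^2·67747 = β·δ^4·89300, giving δ^2 = 67747/89300 = 0.75865, so δ = 0.87100.
Substituting δ into 7363 = β·δ·15800: β = 7363/(13761.836) ≈ 0.5350.

β ≈ 0.5350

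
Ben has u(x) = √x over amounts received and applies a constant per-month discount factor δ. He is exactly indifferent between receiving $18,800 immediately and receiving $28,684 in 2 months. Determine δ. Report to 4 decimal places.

δ ≈ 0.8998

The payoff in 2 months is discounted by δ^2, so u(18800) = δ^2·u(28684) and δ^2 = u(18800)/u(28684).
Since u(x) = √x, δ^2 = √(18800/28684) = 0.80958.
Hence δ = (0.80958)^(1/2) = 0.899766.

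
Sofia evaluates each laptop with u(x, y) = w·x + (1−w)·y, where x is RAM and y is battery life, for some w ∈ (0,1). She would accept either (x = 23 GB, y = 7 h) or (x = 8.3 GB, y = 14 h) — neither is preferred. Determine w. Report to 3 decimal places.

Equating utilities: w·23 + (1−w)·7 = w·8.3 + (1−w)·14.
w·(23−8.3) = (1−w)·(14−7), i.e. w·14.7 = (1−w)·7.
So w/(1−w) = 7/14.7 = 0.4762, giving w = 7/(14.7+7) = 0.323.

w = 0.323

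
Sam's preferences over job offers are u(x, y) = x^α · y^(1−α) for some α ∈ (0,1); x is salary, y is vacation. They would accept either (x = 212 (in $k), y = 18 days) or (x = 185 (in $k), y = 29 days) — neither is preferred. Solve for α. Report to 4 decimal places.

Set the two utilities equal: 212^α·18^(1−α) = 185^α·29^(1−α).
Taking logs: α·ln 212 + (1−α)·ln 18 = α·ln 185 + (1−α)·ln 29, i.e. α·0.1362304 = (1−α)·0.4769241.
So α/(1−α) = (0.4769241)/(0.1362304) = 3.5008640, and α = 3.5008640/4.5008640 ≈ 0.7778.

α ≈ 0.7778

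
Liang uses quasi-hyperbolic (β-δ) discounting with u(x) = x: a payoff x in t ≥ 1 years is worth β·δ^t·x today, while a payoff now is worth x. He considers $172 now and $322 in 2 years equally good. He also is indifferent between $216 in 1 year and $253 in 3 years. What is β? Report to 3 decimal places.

β ≈ 0.626

Both payoffs in the second observation are in the future, so β drops out: δ^1·216 = δ^3·253 ⇒ δ^2 = 216/253 = 0.85375, so δ = 0.92399.
Substituting δ into 172 = β·δ^2·322: β = 172/(274.909) ≈ 0.626.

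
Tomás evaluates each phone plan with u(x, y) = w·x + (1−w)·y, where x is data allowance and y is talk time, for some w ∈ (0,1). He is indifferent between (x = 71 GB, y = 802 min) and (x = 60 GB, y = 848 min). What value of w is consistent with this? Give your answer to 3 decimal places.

Equating utilities: w·71 + (1−w)·802 = w·60 + (1−w)·848.
w·(71−60) = (1−w)·(848−802), i.e. w·11 = (1−w)·46.
So w/(1−w) = 46/11 = 4.1818, giving w = 46/(11+46) = 0.807.

w = 0.807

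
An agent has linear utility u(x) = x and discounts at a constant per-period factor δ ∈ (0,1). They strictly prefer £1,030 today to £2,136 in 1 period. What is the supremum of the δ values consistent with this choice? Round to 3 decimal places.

The preference means 1030 > δ·2136.
Dividing through by 2136 gives δ < 0.48221.

δ < 0.482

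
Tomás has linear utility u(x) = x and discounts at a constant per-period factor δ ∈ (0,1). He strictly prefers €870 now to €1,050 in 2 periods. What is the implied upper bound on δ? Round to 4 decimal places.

The preference means 870 > δ^2·1050.
Dividing by 1050: δ^2 < 0.82857. Both sides are positive, so the square root keeps the direction.
δ < 0.82857^(1/2) = 0.9103.

δ < 0.9103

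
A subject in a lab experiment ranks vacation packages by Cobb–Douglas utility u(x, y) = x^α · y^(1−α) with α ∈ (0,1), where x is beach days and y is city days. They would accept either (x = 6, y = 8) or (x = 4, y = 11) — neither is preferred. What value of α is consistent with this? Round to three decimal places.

The Cobb–Douglas utilities coincide, so 6^α·8^(1−α) = 4^α·11^(1−α).
Taking logs: α·ln 6 + (1−α)·ln 8 = α·ln 4 + (1−α)·ln 11, i.e. α·0.405465 = (1−α)·0.318454.
Thus α·(0.723919) = 0.318454, so α = 0.318454/0.723919 ≈ 0.440.

α ≈ 0.440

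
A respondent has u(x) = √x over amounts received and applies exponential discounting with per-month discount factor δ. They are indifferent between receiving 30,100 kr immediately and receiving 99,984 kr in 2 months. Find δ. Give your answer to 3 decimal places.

δ ≈ 0.741

The payoff in 2 months is discounted by δ^2, so u(30100) = δ^2·u(99984) and δ^2 = u(30100)/u(99984).
Since u(x) = √x, δ^2 = √(30100/99984) = 0.54868.
Hence δ = (0.54868)^(1/2) = 0.74073.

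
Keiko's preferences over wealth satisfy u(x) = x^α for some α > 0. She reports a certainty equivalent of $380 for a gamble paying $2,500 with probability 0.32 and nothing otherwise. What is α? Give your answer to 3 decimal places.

The lottery's expected utility is 0.32·u(2500) + 0.68·u(0) = 0.32·2500^α (since u(0) = 0 for α > 0).
Equating: 380^α = 0.32·2500^α, i.e. 0.1520^α = 0.32.
α = ln(0.32) / ln(380/2500) = -1.139434/-1.883875 ≈ 0.605.

α ≈ 0.605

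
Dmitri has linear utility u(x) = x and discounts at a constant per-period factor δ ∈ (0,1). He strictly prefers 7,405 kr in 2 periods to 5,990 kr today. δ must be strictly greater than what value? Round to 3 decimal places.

δ > 0.899

The preference means 5990 < δ^2·7405.
Hence δ^2 > 5990/7405 = 0.80891, and x ↦ x^(1/2) is increasing on (0,∞).
δ > (5990/7405)^(1/2) ≈ 0.899.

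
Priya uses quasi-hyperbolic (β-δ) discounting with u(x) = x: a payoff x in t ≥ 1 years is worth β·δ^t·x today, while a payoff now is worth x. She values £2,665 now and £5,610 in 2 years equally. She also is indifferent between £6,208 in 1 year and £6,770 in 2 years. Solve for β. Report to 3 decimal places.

β ≈ 0.565

The second indifference involves only future payoffs, so β cancels: β·δ^1·6208 = β·δ^2·6770, giving δ = 6208/6770 = 0.91699.
Substituting δ into 2665 = β·δ^2·5610: β = 2665/(4717.251) ≈ 0.565.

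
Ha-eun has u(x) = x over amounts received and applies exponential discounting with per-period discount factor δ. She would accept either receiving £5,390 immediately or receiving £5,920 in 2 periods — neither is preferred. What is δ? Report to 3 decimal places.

Indifference means u(5390) = δ^2 · u(5920), so δ^2 = u(5390)/u(5920).
With u(x) = x: δ^2 = 5390/5920 = 0.91047.
Taking the square root: δ = 0.91047^(1/2) ≈ 0.954.

δ ≈ 0.954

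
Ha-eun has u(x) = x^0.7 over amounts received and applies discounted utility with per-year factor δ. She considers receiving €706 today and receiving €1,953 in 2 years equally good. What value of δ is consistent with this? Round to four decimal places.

δ ≈ 0.7004

The payoff in 2 years is discounted by δ^2, so u(706) = δ^2·u(1953) and δ^2 = u(706)/u(1953).
With u(x) = x^0.7: δ^2 = 706^0.7/1953^0.7 = (706/1953)^0.7 = 0.49054.
Taking the square root: δ = 0.49054^(1/2) ≈ 0.7004.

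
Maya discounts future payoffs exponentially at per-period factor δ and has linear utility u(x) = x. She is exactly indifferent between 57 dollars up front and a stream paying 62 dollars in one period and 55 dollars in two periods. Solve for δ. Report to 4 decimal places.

δ ≈ 0.6000

Present value of the stream is 62·δ + 55·δ². Indifference gives 62δ + 55δ² = 57.
Rearranged: 55δ² + 62δ − 57 = 0.
By the quadratic formula (taking the positive root), δ = (−62 + √16384.00) / 110 ≈ 0.6000.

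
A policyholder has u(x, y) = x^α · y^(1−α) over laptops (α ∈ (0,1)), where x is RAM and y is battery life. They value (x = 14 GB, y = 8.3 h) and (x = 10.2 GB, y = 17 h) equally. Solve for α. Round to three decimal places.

α ≈ 0.694

The Cobb–Douglas utilities coincide, so 14^α·8.3^(1−α) = 10.2^α·17^(1−α).
Taking logs: α·ln 14 + (1−α)·ln 8.3 = α·ln 10.2 + (1−α)·ln 17, i.e. α·0.316670 = (1−α)·0.716958.
With A = 0.316670 and B = 0.716958: α·A = (1−α)·B, so α = B/(A+B) = 0.716958/1.033628 ≈ 0.694.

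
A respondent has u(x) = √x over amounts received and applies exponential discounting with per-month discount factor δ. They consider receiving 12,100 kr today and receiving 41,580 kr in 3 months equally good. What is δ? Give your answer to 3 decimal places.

Equating discounted utilities: u(12100) = δ^3·u(41580) ⇒ δ^3 = u(12100)/u(41580).
With u(x) = √x: δ^3 = √12100/√41580 = √(12100/41580) = 0.53945.
So δ = 0.53945^(1/3) ≈ 0.814.

δ ≈ 0.814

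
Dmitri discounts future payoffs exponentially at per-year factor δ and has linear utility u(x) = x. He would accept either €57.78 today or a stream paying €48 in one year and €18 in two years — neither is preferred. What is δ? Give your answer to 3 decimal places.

Equating present values: 57.78 = 48δ + 18δ².
That is, 18δ² + 48δ − 57.78 = 0, a quadratic in δ.
δ = (−48 + √(48² + 4·18·57.78)) / (2·18) = (−48 + √6464.16) / 36 ≈ 0.900.

δ ≈ 0.900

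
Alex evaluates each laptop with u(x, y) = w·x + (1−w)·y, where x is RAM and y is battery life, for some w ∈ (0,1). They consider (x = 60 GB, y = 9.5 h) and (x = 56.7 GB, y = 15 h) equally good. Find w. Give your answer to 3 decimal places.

w = 0.625

Indifference: w·60 + (1−w)·9.5 = w·56.7 + (1−w)·15.
Collecting terms: w·3.3 = (1−w)·5.5.
The marginal rate of substitution is 5.5/3.3, so w = 5.5/(3.3+5.5) = 0.625.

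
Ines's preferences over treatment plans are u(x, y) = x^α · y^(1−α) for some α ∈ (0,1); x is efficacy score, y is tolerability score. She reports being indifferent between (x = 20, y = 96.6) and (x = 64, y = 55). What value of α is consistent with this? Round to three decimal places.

Indifference: 20^α · 96.6^(1−α) = 64^α · 55^(1−α).
(20/64)^α = (55/96.6)^(1−α); take logs: α·ln(20/64) = (1−α)·ln(55/96.6), i.e. α·-1.163151 = (1−α)·-0.563246.
With A = -1.163151 and B = -0.563246: α·A = (1−α)·B, so α = B/(A+B) = -0.563246/-1.726397 ≈ 0.326.

α ≈ 0.326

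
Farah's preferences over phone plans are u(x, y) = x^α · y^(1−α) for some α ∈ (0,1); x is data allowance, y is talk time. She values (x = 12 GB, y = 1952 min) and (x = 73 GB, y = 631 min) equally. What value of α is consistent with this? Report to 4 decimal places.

α ≈ 0.3848

Set the two utilities equal: 12^α·1952^(1−α) = 73^α·631^(1−α).
(12/73)^α = (631/1952)^(1−α); take logs: α·ln(12/73) = (1−α)·ln(631/1952), i.e. α·-1.8055528 = (1−α)·-1.1293039.
With A = -1.8055528 and B = -1.1293039: α·A = (1−α)·B, so α = B/(A+B) = -1.1293039/-2.9348567 ≈ 0.3848.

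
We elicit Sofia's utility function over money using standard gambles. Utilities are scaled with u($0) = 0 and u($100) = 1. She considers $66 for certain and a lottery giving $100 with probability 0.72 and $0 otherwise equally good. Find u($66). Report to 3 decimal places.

0.720

u($66) equals the lottery's expected utility: 0.72·1 + 0.28·0 = 0.72.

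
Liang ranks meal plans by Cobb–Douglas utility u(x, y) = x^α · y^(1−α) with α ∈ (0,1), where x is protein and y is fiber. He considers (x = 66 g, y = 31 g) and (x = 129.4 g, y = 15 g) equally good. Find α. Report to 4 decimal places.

The Cobb–Douglas utilities coincide, so 66^α·31^(1−α) = 129.4^α·15^(1−α).
Rearrange to (66/129.4)^α = (15/31)^(1−α) and take logs: α·-0.6732536 = (1−α)·-0.7259370.
Thus α·(-1.3991906) = -0.7259370, so α = -0.7259370/-1.3991906 ≈ 0.5188.

α ≈ 0.5188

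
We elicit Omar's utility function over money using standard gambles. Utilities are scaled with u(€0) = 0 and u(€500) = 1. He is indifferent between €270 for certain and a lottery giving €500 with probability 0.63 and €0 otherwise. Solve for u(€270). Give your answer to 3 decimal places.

By the standard-gamble method, u(€270) is just the indifference probability on the best outcome: 0.63.

0.630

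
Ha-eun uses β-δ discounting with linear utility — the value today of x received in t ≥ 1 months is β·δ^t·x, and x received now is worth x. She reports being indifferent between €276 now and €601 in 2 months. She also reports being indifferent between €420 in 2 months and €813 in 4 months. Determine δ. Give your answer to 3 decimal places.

δ ≈ 0.719

Both payoffs in the second observation are in the future, so β drops out: δ^2·420 = δ^4·813 ⇒ δ^2 = 420/813 = 0.51661, so δ = 0.71875.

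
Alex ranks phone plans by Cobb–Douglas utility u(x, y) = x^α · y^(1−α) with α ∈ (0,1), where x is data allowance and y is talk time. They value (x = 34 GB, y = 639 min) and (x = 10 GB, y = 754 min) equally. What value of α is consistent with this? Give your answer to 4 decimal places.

Indifference: 34^α · 639^(1−α) = 10^α · 754^(1−α).
Taking logs: α·ln 34 + (1−α)·ln 639 = α·ln 10 + (1−α)·ln 754, i.e. α·1.2237754 = (1−α)·0.1654879.
So α/(1−α) = (0.1654879)/(1.2237754) = 0.1352273, and α = 0.1352273/1.1352273 ≈ 0.1191.

α ≈ 0.1191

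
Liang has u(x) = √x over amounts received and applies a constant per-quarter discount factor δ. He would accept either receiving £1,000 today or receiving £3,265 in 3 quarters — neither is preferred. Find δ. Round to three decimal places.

The payoff in 3 quarters is discounted by δ^3, so u(1000) = δ^3·u(3265) and δ^3 = u(1000)/u(3265).
Since u(x) = √x, δ^3 = √(1000/3265) = 0.55342.
Hence δ = (0.55342)^(1/3) = 0.82102.

δ ≈ 0.821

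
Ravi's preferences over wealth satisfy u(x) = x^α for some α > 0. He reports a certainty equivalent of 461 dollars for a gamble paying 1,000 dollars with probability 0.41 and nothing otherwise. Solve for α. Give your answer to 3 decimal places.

EU(lottery) = 0.41·1000^α + 0.59·0 = 0.41·1000^α.
Indifference: 461^α = 0.41·1000^α, so (461/1000)^α = 0.41.
Taking logs: α·ln(461/1000) = ln(0.41), so α = -0.891598 / -0.774357 ≈ 1.151.

α ≈ 1.151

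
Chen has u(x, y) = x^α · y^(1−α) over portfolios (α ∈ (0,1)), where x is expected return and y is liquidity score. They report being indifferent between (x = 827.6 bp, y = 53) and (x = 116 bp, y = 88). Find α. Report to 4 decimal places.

Set the two utilities equal: 827.6^α·53^(1−α) = 116^α·88^(1−α).
(827.6/116)^α = (88/53)^(1−α); take logs: α·ln(827.6/116) = (1−α)·ln(88/53), i.e. α·1.9649398 = (1−α)·0.5070449.
So α/(1−α) = (0.5070449)/(1.9649398) = 0.2580460, and α = 0.2580460/1.2580460 ≈ 0.2051.

α ≈ 0.2051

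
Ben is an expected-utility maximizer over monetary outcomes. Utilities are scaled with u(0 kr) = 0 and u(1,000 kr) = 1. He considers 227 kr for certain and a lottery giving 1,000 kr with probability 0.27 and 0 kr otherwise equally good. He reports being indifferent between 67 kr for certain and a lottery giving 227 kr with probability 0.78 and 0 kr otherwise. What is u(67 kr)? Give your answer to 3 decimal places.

0.211

First, u(227 kr) = 0.27·u(1,000 kr) + 0.73·u(0 kr) = 0.27.
Chaining: u(67 kr) = 0.78·0.27 + 0.22·0.00 = 0.2106.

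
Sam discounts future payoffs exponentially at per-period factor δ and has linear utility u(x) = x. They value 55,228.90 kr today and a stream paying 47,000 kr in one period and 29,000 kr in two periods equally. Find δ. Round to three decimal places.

Equating present values: 55228.90 = 47000δ + 29000δ².
Rearranged: 29000δ² + 47000δ − 55228.90 = 0.
By the quadratic formula (taking the positive root), δ = (−47000 + √8615552400.00) / 58000 ≈ 0.790.

δ ≈ 0.790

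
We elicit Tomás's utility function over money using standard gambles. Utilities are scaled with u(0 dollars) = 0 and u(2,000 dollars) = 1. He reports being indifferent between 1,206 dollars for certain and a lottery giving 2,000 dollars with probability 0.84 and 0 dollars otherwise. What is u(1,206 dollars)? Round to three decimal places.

0.840

By the standard-gamble method, u(1,206 dollars) is just the indifference probability on the best outcome: 0.84.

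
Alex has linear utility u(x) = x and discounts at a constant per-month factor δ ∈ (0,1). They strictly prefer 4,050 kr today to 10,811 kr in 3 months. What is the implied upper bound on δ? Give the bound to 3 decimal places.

Under u(x) = x this choice says 4050 > δ^3·10811.
So δ^3 < 4050/10811 = 0.37462; taking the cube root of both positive sides preserves the inequality.
δ < 0.37462^(1/3) = 0.721.

δ < 0.721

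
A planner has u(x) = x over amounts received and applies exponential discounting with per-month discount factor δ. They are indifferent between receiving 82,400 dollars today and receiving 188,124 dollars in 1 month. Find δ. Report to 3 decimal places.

δ ≈ 0.438

The payoff in 1 month is discounted by δ, so u(82400) = δ·u(188124) and δ = u(82400)/u(188124).
With u(x) = x: δ = 82400/188124 = 0.43801.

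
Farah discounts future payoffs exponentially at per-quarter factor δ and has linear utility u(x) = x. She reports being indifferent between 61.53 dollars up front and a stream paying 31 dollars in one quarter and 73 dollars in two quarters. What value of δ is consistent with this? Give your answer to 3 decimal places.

Equating present values: 61.53 = 31δ + 73δ².
That is, 73δ² + 31δ − 61.53 = 0, a quadratic in δ.
By the quadratic formula (taking the positive root), δ = (−31 + √18927.76) / 146 ≈ 0.730.

δ ≈ 0.730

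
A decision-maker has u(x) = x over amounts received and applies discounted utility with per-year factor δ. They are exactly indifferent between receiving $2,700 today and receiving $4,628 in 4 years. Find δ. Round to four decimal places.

δ ≈ 0.8740

Equating discounted utilities: u(2700) = δ^4·u(4628) ⇒ δ^4 = u(2700)/u(4628).
With u(x) = x: δ^4 = 2700/4628 = 0.58341.
Hence δ = (0.58341)^(1/4) = 0.873962.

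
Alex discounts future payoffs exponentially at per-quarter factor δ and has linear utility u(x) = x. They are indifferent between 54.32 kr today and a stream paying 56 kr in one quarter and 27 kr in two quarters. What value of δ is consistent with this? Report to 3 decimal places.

δ ≈ 0.720

Present value of the stream is 56·δ + 27·δ². Indifference gives 56δ + 27δ² = 54.32.
So 27δ² + 56δ − 54.32 = 0.
δ = (−56 + √(56² + 4·27·54.32)) / (2·27) = (−56 + √9002.56) / 54 ≈ 0.720.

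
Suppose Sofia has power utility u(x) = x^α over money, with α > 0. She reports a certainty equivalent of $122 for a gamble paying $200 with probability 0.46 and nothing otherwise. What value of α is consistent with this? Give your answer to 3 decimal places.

α ≈ 1.571

The lottery's expected utility is 0.46·u(200) + 0.54·u(0) = 0.46·200^α (since u(0) = 0 for α > 0).
Indifference: 122^α = 0.46·200^α, so (122/200)^α = 0.46.
Take logs: α = ln 0.46 / ln(122/200) ≈ 1.57098.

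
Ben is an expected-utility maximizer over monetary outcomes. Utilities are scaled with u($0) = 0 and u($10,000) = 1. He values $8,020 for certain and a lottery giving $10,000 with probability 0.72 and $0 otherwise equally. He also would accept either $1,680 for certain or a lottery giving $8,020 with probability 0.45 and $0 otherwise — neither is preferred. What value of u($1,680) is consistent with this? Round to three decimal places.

First, u($8,020) = 0.72·u($10,000) + 0.28·u($0) = 0.72.
Chaining: u($1,680) = 0.45·0.72 + 0.55·0.00 = 0.3240.

0.324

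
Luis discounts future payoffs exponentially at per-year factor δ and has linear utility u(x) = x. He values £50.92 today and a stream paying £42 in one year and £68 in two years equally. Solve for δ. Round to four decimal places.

Present value of the stream is 42·δ + 68·δ². Indifference gives 42δ + 68δ² = 50.92.
That is, 68δ² + 42δ − 50.92 = 0, a quadratic in δ.
The positive root is δ = [−42 + √(42² + 4·68·50.92)] / (2·68) = (−42 + 124.957)/136 ≈ 0.6100.

δ ≈ 0.6100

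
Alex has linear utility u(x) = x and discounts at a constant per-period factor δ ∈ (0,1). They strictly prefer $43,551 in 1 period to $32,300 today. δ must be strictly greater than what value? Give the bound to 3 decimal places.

δ > 0.742

Comparing present values: 32300 < δ·43551.
So δ > 32300/43551 = 0.74166.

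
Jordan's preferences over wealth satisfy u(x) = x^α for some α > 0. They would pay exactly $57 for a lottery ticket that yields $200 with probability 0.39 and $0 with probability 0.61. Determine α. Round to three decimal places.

α ≈ 0.750

EU(lottery) = 0.39·200^α + 0.61·0 = 0.39·200^α.
Indifference: 57^α = 0.39·200^α, so (57/200)^α = 0.39.
α = ln(0.39) / ln(57/200) = -0.941609/-1.255266 ≈ 0.750.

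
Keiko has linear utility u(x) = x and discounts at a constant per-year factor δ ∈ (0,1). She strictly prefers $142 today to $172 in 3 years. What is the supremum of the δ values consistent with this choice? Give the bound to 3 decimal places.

Comparing present values: 142 > δ^3·172.
Hence δ^3 < 142/172 = 0.82558, and x ↦ x^(1/3) is increasing on (0,∞).
δ < 0.82558^(1/3) = 0.938.

δ < 0.938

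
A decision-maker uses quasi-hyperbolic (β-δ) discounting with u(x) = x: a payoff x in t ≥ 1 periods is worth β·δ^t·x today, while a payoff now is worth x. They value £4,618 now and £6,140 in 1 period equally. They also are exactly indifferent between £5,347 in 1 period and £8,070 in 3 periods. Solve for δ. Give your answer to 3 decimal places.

δ ≈ 0.814

Both payoffs in the second observation are in the future, so β drops out: δ^1·5347 = δ^3·8070 ⇒ δ^2 = 5347/8070 = 0.66258, so δ = 0.81399.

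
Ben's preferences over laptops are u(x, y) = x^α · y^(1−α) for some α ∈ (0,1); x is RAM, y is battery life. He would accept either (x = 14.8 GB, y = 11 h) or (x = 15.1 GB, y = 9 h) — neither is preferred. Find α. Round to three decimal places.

The Cobb–Douglas utilities coincide, so 14.8^α·11^(1−α) = 15.1^α·9^(1−α).
(14.8/15.1)^α = (9/11)^(1−α); take logs: α·ln(14.8/15.1) = (1−α)·ln(9/11), i.e. α·-0.020068 = (1−α)·-0.200671.
So α/(1−α) = (-0.200671)/(-0.020068) = 9.999552, and α = 9.999552/10.999552 ≈ 0.909.

α ≈ 0.909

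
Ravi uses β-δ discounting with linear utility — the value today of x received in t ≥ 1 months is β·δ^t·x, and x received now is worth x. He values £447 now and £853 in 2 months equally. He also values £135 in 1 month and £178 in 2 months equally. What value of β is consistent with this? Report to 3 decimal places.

The second indifference involves only future payoffs, so β cancels: β·δ^1·135 = β·δ^2·178, giving δ = 135/178 = 0.75843.
The first indifference: 447 = β·δ^2·853, so β = 447/(δ^2·853) = 447/(0.57521·853) ≈ 0.911.

β ≈ 0.911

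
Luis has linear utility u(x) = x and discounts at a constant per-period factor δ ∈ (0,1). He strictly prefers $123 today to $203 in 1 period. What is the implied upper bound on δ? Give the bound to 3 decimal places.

δ < 0.606

The preference means 123 > δ·203.
Dividing through by 203 gives δ < 0.60591.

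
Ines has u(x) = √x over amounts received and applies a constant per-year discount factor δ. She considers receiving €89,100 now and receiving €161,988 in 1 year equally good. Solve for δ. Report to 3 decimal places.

δ ≈ 0.742

Equating discounted utilities: u(89100) = δ·u(161988) ⇒ δ = u(89100)/u(161988).
Since u(x) = √x, δ = √(89100/161988) = 0.74165.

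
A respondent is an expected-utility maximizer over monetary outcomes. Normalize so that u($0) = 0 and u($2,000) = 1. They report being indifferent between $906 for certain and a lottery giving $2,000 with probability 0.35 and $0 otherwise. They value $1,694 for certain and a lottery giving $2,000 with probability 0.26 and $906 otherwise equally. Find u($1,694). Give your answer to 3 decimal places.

0.519

From the first indifference, u($906) = 0.35·u($2,000) + 0.65·u($0) = 0.35·1 + 0.65·0 = 0.35.
The second indifference gives u($1,694) = 0.26·u($2,000) + 0.74·u($906) = 0.26·1.00 + 0.74·0.35 = 0.5190.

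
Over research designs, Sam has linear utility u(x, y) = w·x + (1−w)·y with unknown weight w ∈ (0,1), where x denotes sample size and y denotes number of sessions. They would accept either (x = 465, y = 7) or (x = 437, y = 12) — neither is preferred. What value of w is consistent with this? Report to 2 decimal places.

u(465,7) = u(437,12) means w·465 + (1−w)·7 = w·437 + (1−w)·12.
w·(465−437) = (1−w)·(12−7), i.e. w·28 = (1−w)·5.
So w/(1−w) = 5/28 = 0.1786, giving w = 5/(28+5) = 0.15.

w = 0.15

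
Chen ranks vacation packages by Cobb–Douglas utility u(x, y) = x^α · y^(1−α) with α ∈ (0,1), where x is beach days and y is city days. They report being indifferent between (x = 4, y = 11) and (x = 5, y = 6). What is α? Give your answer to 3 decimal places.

Set the two utilities equal: 4^α·11^(1−α) = 5^α·6^(1−α).
Taking logs: α·ln 4 + (1−α)·ln 11 = α·ln 5 + (1−α)·ln 6, i.e. α·-0.223144 = (1−α)·-0.606136.
With A = -0.223144 and B = -0.606136: α·A = (1−α)·B, so α = B/(A+B) = -0.606136/-0.829280 ≈ 0.731.

α ≈ 0.731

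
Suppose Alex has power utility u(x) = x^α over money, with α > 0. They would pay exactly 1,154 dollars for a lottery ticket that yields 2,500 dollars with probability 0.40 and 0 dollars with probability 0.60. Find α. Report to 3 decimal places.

α ≈ 1.185

Since u(0) = 0, the lottery's EU is 0.40·2500^α.
Indifference: 1154^α = 0.40·2500^α, so (1154/2500)^α = 0.40.
Taking logs: α·ln(1154/2500) = ln(0.40), so α = -0.916291 / -0.773057 ≈ 1.185.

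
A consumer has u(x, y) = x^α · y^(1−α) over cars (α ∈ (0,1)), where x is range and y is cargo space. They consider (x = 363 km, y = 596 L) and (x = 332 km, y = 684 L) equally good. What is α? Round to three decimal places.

Set the two utilities equal: 363^α·596^(1−α) = 332^α·684^(1−α).
Rearrange to (363/332)^α = (684/596)^(1−α) and take logs: α·0.089268 = (1−α)·0.137717.
Thus α·(0.226985) = 0.137717, so α = 0.137717/0.226985 ≈ 0.607.

α ≈ 0.607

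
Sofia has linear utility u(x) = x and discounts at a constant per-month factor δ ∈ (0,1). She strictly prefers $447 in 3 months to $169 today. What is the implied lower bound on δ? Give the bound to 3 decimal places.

Under u(x) = x this choice says 169 < δ^3·447.
Hence δ^3 > 169/447 = 0.37808, and x ↦ x^(1/3) is increasing on (0,∞).
δ > 0.37808^(1/3) = 0.723.

δ > 0.723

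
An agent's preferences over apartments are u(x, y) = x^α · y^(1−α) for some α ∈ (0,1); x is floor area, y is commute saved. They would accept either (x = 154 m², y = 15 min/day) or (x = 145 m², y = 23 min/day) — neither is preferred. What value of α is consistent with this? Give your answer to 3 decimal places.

The Cobb–Douglas utilities coincide, so 154^α·15^(1−α) = 145^α·23^(1−α).
(154/145)^α = (23/15)^(1−α); take logs: α·ln(154/145) = (1−α)·ln(23/15), i.e. α·0.060219 = (1−α)·0.427444.
So α/(1−α) = (0.427444)/(0.060219) = 7.098158, and α = 7.098158/8.098158 ≈ 0.877.

α ≈ 0.877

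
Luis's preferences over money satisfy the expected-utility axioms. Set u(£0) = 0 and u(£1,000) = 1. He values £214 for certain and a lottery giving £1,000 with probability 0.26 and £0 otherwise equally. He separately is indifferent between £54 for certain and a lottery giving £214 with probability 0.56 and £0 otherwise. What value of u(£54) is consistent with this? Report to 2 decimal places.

0.15

First, u(£214) = 0.26·u(£1,000) + 0.74·u(£0) = 0.26.
Chaining: u(£54) = 0.56·0.26 + 0.44·0.00 = 0.1456.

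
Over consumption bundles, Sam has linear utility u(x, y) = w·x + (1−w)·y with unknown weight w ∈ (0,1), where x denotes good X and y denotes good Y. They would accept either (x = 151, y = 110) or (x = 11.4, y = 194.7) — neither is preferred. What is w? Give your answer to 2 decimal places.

Indifference: w·151 + (1−w)·110 = w·11.4 + (1−w)·194.7.
Rearranging, 139.6·w − 84.7·(1−w) = 0.
Hence w = 84.7/(139.6+84.7) = 84.7/224.3 = 0.38.

w = 0.38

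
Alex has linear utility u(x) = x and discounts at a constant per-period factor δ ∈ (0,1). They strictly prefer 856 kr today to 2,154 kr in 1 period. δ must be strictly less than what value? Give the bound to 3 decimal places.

The preference means 856 > δ·2154.
Dividing through by 2154 gives δ < 0.39740.

δ < 0.397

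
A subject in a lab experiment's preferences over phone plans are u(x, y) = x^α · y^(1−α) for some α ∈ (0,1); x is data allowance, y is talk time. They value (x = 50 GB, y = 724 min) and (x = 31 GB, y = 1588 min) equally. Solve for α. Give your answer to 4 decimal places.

Indifference: 50^α · 724^(1−α) = 31^α · 1588^(1−α).
Taking logs: α·ln 50 + (1−α)·ln 724 = α·ln 31 + (1−α)·ln 1588, i.e. α·0.4780358 = (1−α)·0.7854392.
With A = 0.4780358 and B = 0.7854392: α·A = (1−α)·B, so α = B/(A+B) = 0.7854392/1.2634750 ≈ 0.6216.

α ≈ 0.6216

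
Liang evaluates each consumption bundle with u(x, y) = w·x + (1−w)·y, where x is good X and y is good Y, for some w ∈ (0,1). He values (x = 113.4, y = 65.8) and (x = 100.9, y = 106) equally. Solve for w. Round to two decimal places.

w = 0.76

Indifference: w·113.4 + (1−w)·65.8 = w·100.9 + (1−w)·106.
Collecting terms: w·12.5 = (1−w)·40.2.
Hence w = 40.2/(12.5+40.2) = 40.2/52.7 = 0.76.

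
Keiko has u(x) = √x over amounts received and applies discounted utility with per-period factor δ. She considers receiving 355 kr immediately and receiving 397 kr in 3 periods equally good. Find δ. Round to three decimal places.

δ ≈ 0.982

Indifference means u(355) = δ^3 · u(397), so δ^3 = u(355)/u(397).
With u(x) = √x: δ^3 = √355/√397 = √(355/397) = 0.94562.
Taking the cube root: δ = 0.94562^(1/3) ≈ 0.982.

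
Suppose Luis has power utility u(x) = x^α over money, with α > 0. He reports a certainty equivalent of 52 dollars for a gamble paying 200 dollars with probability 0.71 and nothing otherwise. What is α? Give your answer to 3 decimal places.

Since u(0) = 0, the lottery's EU is 0.71·200^α.
Indifference: 52^α = 0.71·200^α, so (52/200)^α = 0.71.
Take logs: α = ln 0.71 / ln(52/200) ≈ 0.25425.

α ≈ 0.254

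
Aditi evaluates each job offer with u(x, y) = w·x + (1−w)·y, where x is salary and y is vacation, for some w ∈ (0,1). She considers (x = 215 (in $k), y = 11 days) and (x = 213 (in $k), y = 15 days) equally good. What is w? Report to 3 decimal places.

w = 0.667

u(215,11) = u(213,15) means w·215 + (1−w)·11 = w·213 + (1−w)·15.
w·(215−213) = (1−w)·(15−11), i.e. w·2 = (1−w)·4.
So w/(1−w) = 4/2 = 2.0000, giving w = 4/(2+4) = 0.667.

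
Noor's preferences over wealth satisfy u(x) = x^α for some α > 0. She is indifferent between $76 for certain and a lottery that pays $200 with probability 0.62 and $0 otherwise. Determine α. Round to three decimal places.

α ≈ 0.494

EU(lottery) = 0.62·200^α + 0.38·0 = 0.62·200^α.
Setting u(76) equal to that: 76^α = 0.62·200^α ⇒ (76/200)^α = 0.62.
Take logs: α = ln 0.62 / ln(76/200) ≈ 0.49405.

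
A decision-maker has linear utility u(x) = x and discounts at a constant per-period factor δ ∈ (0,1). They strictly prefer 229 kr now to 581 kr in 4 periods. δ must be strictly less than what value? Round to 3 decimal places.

δ < 0.792

Comparing present values: 229 > δ^4·581.
Hence δ^4 < 229/581 = 0.39415, and x ↦ x^(1/4) is increasing on (0,∞).
δ < (229/581)^(1/4) ≈ 0.792.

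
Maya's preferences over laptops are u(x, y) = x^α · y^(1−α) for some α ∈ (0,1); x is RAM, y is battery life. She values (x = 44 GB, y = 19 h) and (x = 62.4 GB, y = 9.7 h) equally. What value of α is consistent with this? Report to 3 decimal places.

Set the two utilities equal: 44^α·19^(1−α) = 62.4^α·9.7^(1−α).
(44/62.4)^α = (9.7/19)^(1−α); take logs: α·ln(44/62.4) = (1−α)·ln(9.7/19), i.e. α·-0.349376 = (1−α)·-0.672313.
Thus α·(-1.021689) = -0.672313, so α = -0.672313/-1.021689 ≈ 0.658.

α ≈ 0.658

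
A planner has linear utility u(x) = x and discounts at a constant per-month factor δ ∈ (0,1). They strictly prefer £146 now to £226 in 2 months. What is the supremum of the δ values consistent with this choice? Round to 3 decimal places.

Comparing present values: 146 > δ^2·226.
So δ^2 < 146/226 = 0.64602; taking the square root of both positive sides preserves the inequality.
δ < 0.64602^(1/2) = 0.804.

δ < 0.804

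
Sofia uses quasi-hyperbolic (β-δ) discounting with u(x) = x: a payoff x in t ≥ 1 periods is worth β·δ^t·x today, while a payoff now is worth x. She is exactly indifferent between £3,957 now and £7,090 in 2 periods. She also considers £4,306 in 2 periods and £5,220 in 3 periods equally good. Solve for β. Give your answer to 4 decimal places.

β ≈ 0.8202

The second indifference involves only future payoffs, so β cancels: β·δ^2·4306 = β·δ^3·5220, giving δ = 4306/5220 = 0.82490.
The first indifference: 3957 = β·δ^2·7090, so β = 3957/(δ^2·7090) = 3957/(0.68047·7090) ≈ 0.8202.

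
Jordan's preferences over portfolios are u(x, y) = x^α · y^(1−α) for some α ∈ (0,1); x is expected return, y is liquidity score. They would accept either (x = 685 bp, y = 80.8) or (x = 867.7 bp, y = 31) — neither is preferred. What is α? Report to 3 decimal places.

α ≈ 0.802

Indifference: 685^α · 80.8^(1−α) = 867.7^α · 31^(1−α).
Taking logs: α·ln 685 + (1−α)·ln 80.8 = α·ln 867.7 + (1−α)·ln 31, i.e. α·-0.236427 = (1−α)·-0.957990.
Thus α·(-1.194417) = -0.957990, so α = -0.957990/-1.194417 ≈ 0.802.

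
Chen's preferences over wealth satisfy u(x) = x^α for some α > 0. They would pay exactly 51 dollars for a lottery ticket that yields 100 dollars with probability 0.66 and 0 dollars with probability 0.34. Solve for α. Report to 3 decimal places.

α ≈ 0.617

The lottery's expected utility is 0.66·u(100) + 0.34·u(0) = 0.66·100^α (since u(0) = 0 for α > 0).
Equating: 51^α = 0.66·100^α, i.e. 0.5100^α = 0.66.
α = ln(0.66) / ln(51/100) = -0.415515/-0.673345 ≈ 0.617.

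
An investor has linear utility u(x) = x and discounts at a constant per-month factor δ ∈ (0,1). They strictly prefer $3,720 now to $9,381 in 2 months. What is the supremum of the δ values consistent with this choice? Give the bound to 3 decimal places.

Comparing present values: 3720 > δ^2·9381.
So δ^2 < 3720/9381 = 0.39655; taking the square root of both positive sides preserves the inequality.
δ < 0.39655^(1/2) = 0.630.

δ < 0.630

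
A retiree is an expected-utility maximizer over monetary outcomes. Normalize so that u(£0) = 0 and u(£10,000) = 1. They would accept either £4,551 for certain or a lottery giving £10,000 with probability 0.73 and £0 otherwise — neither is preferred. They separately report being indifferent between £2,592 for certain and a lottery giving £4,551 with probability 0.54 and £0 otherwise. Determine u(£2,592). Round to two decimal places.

From the first indifference, u(£4,551) = 0.73·u(£10,000) + 0.27·u(£0) = 0.73·1 + 0.27·0 = 0.73.
Then u(£2,592) = 0.54·u(£4,551) + 0.46·u(£0) = 0.54·0.73 + 0.46·0.00 = 0.3942.

0.39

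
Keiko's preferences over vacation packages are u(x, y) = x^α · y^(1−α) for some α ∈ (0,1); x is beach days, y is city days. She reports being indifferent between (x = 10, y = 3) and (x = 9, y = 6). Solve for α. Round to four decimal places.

Indifference: 10^α · 3^(1−α) = 9^α · 6^(1−α).
Rearrange to (10/9)^α = (6/3)^(1−α) and take logs: α·0.1053605 = (1−α)·0.6931472.
With A = 0.1053605 and B = 0.6931472: α·A = (1−α)·B, so α = B/(A+B) = 0.6931472/0.7985077 ≈ 0.8681.

α ≈ 0.8681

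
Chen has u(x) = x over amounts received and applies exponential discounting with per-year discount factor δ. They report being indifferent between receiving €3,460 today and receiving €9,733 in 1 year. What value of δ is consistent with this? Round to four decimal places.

The payoff in 1 year is discounted by δ, so u(3460) = δ·u(9733) and δ = u(3460)/u(9733).
With u(x) = x: δ = 3460/9733 = 0.35549.

δ ≈ 0.3555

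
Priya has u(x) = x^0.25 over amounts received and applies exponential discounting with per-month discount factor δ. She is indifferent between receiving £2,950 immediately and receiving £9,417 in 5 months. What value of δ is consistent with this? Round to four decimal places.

δ ≈ 0.9436

Equating discounted utilities: u(2950) = δ^5·u(9417) ⇒ δ^5 = u(2950)/u(9417).
Since u(x) = x^0.25, δ^5 = (2950/9417)^0.25 = 0.31326^0.25 = 0.74813.
Hence δ = (0.74813)^(1/5) = 0.943616.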